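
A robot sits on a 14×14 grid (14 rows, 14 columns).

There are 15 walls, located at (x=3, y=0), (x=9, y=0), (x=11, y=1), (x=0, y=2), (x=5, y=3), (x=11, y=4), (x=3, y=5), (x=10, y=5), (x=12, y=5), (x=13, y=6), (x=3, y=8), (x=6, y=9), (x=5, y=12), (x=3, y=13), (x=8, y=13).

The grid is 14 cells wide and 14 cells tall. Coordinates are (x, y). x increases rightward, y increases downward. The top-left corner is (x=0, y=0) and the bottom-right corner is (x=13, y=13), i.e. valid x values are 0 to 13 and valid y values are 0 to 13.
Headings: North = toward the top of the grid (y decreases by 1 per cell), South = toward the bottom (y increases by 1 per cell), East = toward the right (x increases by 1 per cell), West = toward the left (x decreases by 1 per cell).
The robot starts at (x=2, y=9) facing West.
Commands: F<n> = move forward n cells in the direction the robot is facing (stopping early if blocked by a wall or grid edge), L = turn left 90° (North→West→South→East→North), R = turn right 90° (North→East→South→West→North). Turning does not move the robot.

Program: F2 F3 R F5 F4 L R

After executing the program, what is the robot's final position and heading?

Start: (x=2, y=9), facing West
  F2: move forward 2, now at (x=0, y=9)
  F3: move forward 0/3 (blocked), now at (x=0, y=9)
  R: turn right, now facing North
  F5: move forward 5, now at (x=0, y=4)
  F4: move forward 1/4 (blocked), now at (x=0, y=3)
  L: turn left, now facing West
  R: turn right, now facing North
Final: (x=0, y=3), facing North

Answer: Final position: (x=0, y=3), facing North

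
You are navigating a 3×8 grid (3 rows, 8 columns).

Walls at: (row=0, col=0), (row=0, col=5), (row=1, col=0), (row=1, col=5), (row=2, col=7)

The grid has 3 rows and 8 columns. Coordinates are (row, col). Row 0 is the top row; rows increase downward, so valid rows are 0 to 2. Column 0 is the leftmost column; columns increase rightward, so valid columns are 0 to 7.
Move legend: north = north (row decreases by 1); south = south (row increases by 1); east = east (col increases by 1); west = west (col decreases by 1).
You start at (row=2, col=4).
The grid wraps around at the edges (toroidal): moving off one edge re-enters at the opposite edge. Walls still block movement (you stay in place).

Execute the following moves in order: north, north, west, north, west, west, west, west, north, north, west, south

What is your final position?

Start: (row=2, col=4)
  north (north): (row=2, col=4) -> (row=1, col=4)
  north (north): (row=1, col=4) -> (row=0, col=4)
  west (west): (row=0, col=4) -> (row=0, col=3)
  north (north): (row=0, col=3) -> (row=2, col=3)
  west (west): (row=2, col=3) -> (row=2, col=2)
  west (west): (row=2, col=2) -> (row=2, col=1)
  west (west): (row=2, col=1) -> (row=2, col=0)
  west (west): blocked, stay at (row=2, col=0)
  north (north): blocked, stay at (row=2, col=0)
  north (north): blocked, stay at (row=2, col=0)
  west (west): blocked, stay at (row=2, col=0)
  south (south): blocked, stay at (row=2, col=0)
Final: (row=2, col=0)

Answer: Final position: (row=2, col=0)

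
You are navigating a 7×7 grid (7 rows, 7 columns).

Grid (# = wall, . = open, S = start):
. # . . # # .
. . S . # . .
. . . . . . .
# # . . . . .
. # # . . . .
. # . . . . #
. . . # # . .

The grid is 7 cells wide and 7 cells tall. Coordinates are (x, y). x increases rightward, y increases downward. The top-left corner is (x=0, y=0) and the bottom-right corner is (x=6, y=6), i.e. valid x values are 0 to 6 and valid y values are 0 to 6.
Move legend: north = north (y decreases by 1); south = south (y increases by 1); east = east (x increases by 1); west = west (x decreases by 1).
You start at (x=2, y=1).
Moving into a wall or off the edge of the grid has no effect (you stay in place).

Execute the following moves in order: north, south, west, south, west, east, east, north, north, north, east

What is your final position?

Start: (x=2, y=1)
  north (north): (x=2, y=1) -> (x=2, y=0)
  south (south): (x=2, y=0) -> (x=2, y=1)
  west (west): (x=2, y=1) -> (x=1, y=1)
  south (south): (x=1, y=1) -> (x=1, y=2)
  west (west): (x=1, y=2) -> (x=0, y=2)
  east (east): (x=0, y=2) -> (x=1, y=2)
  east (east): (x=1, y=2) -> (x=2, y=2)
  north (north): (x=2, y=2) -> (x=2, y=1)
  north (north): (x=2, y=1) -> (x=2, y=0)
  north (north): blocked, stay at (x=2, y=0)
  east (east): (x=2, y=0) -> (x=3, y=0)
Final: (x=3, y=0)

Answer: Final position: (x=3, y=0)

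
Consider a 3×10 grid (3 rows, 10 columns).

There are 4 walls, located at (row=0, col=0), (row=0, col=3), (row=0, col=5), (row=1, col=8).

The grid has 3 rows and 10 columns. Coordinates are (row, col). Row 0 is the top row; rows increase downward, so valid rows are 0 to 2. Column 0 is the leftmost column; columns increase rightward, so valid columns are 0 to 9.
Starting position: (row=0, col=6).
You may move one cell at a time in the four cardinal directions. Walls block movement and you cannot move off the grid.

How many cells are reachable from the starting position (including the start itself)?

Answer: Reachable cells: 26

Derivation:
BFS flood-fill from (row=0, col=6):
  Distance 0: (row=0, col=6)
  Distance 1: (row=0, col=7), (row=1, col=6)
  Distance 2: (row=0, col=8), (row=1, col=5), (row=1, col=7), (row=2, col=6)
  Distance 3: (row=0, col=9), (row=1, col=4), (row=2, col=5), (row=2, col=7)
  Distance 4: (row=0, col=4), (row=1, col=3), (row=1, col=9), (row=2, col=4), (row=2, col=8)
  Distance 5: (row=1, col=2), (row=2, col=3), (row=2, col=9)
  Distance 6: (row=0, col=2), (row=1, col=1), (row=2, col=2)
  Distance 7: (row=0, col=1), (row=1, col=0), (row=2, col=1)
  Distance 8: (row=2, col=0)
Total reachable: 26 (grid has 26 open cells total)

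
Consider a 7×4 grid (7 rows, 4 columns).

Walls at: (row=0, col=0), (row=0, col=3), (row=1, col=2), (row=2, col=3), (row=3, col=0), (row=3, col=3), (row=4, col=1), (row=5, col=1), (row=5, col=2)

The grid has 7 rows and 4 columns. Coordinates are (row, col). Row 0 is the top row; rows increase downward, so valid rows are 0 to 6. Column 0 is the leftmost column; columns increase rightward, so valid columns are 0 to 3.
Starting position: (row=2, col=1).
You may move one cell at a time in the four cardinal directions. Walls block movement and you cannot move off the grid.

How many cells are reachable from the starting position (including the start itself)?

BFS flood-fill from (row=2, col=1):
  Distance 0: (row=2, col=1)
  Distance 1: (row=1, col=1), (row=2, col=0), (row=2, col=2), (row=3, col=1)
  Distance 2: (row=0, col=1), (row=1, col=0), (row=3, col=2)
  Distance 3: (row=0, col=2), (row=4, col=2)
  Distance 4: (row=4, col=3)
  Distance 5: (row=5, col=3)
  Distance 6: (row=6, col=3)
  Distance 7: (row=6, col=2)
  Distance 8: (row=6, col=1)
  Distance 9: (row=6, col=0)
  Distance 10: (row=5, col=0)
  Distance 11: (row=4, col=0)
Total reachable: 18 (grid has 19 open cells total)

Answer: Reachable cells: 18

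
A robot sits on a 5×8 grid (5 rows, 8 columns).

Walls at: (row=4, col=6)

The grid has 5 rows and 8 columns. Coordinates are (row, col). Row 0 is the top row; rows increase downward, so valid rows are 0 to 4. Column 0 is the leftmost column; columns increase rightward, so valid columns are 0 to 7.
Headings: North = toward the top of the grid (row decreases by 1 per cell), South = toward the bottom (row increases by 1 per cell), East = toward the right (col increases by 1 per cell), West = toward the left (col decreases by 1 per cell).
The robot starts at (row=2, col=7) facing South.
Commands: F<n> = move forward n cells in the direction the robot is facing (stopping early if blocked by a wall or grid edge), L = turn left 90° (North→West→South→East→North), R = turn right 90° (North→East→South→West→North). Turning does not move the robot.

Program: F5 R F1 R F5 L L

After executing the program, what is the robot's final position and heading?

Start: (row=2, col=7), facing South
  F5: move forward 2/5 (blocked), now at (row=4, col=7)
  R: turn right, now facing West
  F1: move forward 0/1 (blocked), now at (row=4, col=7)
  R: turn right, now facing North
  F5: move forward 4/5 (blocked), now at (row=0, col=7)
  L: turn left, now facing West
  L: turn left, now facing South
Final: (row=0, col=7), facing South

Answer: Final position: (row=0, col=7), facing South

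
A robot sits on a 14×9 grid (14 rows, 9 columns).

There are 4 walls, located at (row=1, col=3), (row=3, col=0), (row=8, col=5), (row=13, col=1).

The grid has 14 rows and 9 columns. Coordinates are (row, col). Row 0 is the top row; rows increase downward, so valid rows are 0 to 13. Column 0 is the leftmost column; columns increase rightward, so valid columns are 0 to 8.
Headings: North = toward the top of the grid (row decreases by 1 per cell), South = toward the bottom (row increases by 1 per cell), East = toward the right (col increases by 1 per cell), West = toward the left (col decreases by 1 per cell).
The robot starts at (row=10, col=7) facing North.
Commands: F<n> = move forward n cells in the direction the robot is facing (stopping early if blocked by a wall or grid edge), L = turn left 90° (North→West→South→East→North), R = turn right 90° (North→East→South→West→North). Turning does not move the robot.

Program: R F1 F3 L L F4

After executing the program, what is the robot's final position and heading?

Answer: Final position: (row=10, col=4), facing West

Derivation:
Start: (row=10, col=7), facing North
  R: turn right, now facing East
  F1: move forward 1, now at (row=10, col=8)
  F3: move forward 0/3 (blocked), now at (row=10, col=8)
  L: turn left, now facing North
  L: turn left, now facing West
  F4: move forward 4, now at (row=10, col=4)
Final: (row=10, col=4), facing West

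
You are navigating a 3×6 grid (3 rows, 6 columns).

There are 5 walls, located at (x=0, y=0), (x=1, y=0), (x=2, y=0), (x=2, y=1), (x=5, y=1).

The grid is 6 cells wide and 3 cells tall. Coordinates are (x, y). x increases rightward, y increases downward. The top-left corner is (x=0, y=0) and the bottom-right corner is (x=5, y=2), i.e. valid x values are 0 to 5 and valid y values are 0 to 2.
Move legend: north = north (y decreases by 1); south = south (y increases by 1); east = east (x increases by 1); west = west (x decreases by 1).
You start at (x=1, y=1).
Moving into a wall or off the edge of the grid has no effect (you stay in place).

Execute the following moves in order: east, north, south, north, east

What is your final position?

Answer: Final position: (x=1, y=1)

Derivation:
Start: (x=1, y=1)
  east (east): blocked, stay at (x=1, y=1)
  north (north): blocked, stay at (x=1, y=1)
  south (south): (x=1, y=1) -> (x=1, y=2)
  north (north): (x=1, y=2) -> (x=1, y=1)
  east (east): blocked, stay at (x=1, y=1)
Final: (x=1, y=1)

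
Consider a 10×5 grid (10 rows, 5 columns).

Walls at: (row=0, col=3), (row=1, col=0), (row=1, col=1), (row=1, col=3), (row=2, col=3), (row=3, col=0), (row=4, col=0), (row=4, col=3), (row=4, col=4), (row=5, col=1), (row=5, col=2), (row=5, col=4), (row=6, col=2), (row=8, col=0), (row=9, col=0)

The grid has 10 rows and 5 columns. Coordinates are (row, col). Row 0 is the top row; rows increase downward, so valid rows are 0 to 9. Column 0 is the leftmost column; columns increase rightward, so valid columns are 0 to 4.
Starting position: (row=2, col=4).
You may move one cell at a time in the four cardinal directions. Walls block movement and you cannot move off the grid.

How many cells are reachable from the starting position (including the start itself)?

BFS flood-fill from (row=2, col=4):
  Distance 0: (row=2, col=4)
  Distance 1: (row=1, col=4), (row=3, col=4)
  Distance 2: (row=0, col=4), (row=3, col=3)
  Distance 3: (row=3, col=2)
  Distance 4: (row=2, col=2), (row=3, col=1), (row=4, col=2)
  Distance 5: (row=1, col=2), (row=2, col=1), (row=4, col=1)
  Distance 6: (row=0, col=2), (row=2, col=0)
  Distance 7: (row=0, col=1)
  Distance 8: (row=0, col=0)
Total reachable: 16 (grid has 35 open cells total)

Answer: Reachable cells: 16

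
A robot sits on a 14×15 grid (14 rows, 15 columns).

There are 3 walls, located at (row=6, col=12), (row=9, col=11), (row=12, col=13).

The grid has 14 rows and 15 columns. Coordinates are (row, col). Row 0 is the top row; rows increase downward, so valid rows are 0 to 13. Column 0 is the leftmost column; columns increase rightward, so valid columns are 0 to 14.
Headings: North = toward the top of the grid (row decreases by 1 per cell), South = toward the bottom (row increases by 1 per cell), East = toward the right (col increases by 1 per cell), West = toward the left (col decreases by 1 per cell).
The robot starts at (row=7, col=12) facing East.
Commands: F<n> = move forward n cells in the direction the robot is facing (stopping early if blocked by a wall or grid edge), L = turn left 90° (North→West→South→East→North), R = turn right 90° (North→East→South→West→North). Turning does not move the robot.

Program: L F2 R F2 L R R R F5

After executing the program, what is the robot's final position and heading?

Answer: Final position: (row=7, col=9), facing West

Derivation:
Start: (row=7, col=12), facing East
  L: turn left, now facing North
  F2: move forward 0/2 (blocked), now at (row=7, col=12)
  R: turn right, now facing East
  F2: move forward 2, now at (row=7, col=14)
  L: turn left, now facing North
  R: turn right, now facing East
  R: turn right, now facing South
  R: turn right, now facing West
  F5: move forward 5, now at (row=7, col=9)
Final: (row=7, col=9), facing West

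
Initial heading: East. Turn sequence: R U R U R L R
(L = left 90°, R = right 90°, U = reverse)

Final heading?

Answer: Final heading: North

Derivation:
Start: East
  R (right (90° clockwise)) -> South
  U (U-turn (180°)) -> North
  R (right (90° clockwise)) -> East
  U (U-turn (180°)) -> West
  R (right (90° clockwise)) -> North
  L (left (90° counter-clockwise)) -> West
  R (right (90° clockwise)) -> North
Final: North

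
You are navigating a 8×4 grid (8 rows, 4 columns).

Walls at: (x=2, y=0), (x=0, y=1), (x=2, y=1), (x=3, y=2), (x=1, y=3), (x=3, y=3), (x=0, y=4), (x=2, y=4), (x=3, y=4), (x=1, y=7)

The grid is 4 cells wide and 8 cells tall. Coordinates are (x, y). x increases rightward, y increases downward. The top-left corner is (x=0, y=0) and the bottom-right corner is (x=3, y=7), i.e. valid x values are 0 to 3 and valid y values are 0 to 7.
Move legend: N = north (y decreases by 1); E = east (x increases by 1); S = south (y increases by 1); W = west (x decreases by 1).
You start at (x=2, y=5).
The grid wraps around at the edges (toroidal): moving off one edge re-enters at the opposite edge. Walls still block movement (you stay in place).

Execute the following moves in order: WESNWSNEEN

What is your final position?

Answer: Final position: (x=3, y=5)

Derivation:
Start: (x=2, y=5)
  W (west): (x=2, y=5) -> (x=1, y=5)
  E (east): (x=1, y=5) -> (x=2, y=5)
  S (south): (x=2, y=5) -> (x=2, y=6)
  N (north): (x=2, y=6) -> (x=2, y=5)
  W (west): (x=2, y=5) -> (x=1, y=5)
  S (south): (x=1, y=5) -> (x=1, y=6)
  N (north): (x=1, y=6) -> (x=1, y=5)
  E (east): (x=1, y=5) -> (x=2, y=5)
  E (east): (x=2, y=5) -> (x=3, y=5)
  N (north): blocked, stay at (x=3, y=5)
Final: (x=3, y=5)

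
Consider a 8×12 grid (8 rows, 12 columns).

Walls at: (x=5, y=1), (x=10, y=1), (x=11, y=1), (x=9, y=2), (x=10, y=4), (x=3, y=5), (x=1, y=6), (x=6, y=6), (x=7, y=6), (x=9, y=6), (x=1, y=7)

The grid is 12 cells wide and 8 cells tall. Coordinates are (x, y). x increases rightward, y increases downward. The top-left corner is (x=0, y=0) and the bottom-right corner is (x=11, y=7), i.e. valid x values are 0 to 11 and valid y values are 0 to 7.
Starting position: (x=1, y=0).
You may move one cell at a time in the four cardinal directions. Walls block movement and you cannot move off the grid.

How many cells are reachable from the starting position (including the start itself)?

Answer: Reachable cells: 85

Derivation:
BFS flood-fill from (x=1, y=0):
  Distance 0: (x=1, y=0)
  Distance 1: (x=0, y=0), (x=2, y=0), (x=1, y=1)
  Distance 2: (x=3, y=0), (x=0, y=1), (x=2, y=1), (x=1, y=2)
  Distance 3: (x=4, y=0), (x=3, y=1), (x=0, y=2), (x=2, y=2), (x=1, y=3)
  Distance 4: (x=5, y=0), (x=4, y=1), (x=3, y=2), (x=0, y=3), (x=2, y=3), (x=1, y=4)
  Distance 5: (x=6, y=0), (x=4, y=2), (x=3, y=3), (x=0, y=4), (x=2, y=4), (x=1, y=5)
  Distance 6: (x=7, y=0), (x=6, y=1), (x=5, y=2), (x=4, y=3), (x=3, y=4), (x=0, y=5), (x=2, y=5)
  Distance 7: (x=8, y=0), (x=7, y=1), (x=6, y=2), (x=5, y=3), (x=4, y=4), (x=0, y=6), (x=2, y=6)
  Distance 8: (x=9, y=0), (x=8, y=1), (x=7, y=2), (x=6, y=3), (x=5, y=4), (x=4, y=5), (x=3, y=6), (x=0, y=7), (x=2, y=7)
  Distance 9: (x=10, y=0), (x=9, y=1), (x=8, y=2), (x=7, y=3), (x=6, y=4), (x=5, y=5), (x=4, y=6), (x=3, y=7)
  Distance 10: (x=11, y=0), (x=8, y=3), (x=7, y=4), (x=6, y=5), (x=5, y=6), (x=4, y=7)
  Distance 11: (x=9, y=3), (x=8, y=4), (x=7, y=5), (x=5, y=7)
  Distance 12: (x=10, y=3), (x=9, y=4), (x=8, y=5), (x=6, y=7)
  Distance 13: (x=10, y=2), (x=11, y=3), (x=9, y=5), (x=8, y=6), (x=7, y=7)
  Distance 14: (x=11, y=2), (x=11, y=4), (x=10, y=5), (x=8, y=7)
  Distance 15: (x=11, y=5), (x=10, y=6), (x=9, y=7)
  Distance 16: (x=11, y=6), (x=10, y=7)
  Distance 17: (x=11, y=7)
Total reachable: 85 (grid has 85 open cells total)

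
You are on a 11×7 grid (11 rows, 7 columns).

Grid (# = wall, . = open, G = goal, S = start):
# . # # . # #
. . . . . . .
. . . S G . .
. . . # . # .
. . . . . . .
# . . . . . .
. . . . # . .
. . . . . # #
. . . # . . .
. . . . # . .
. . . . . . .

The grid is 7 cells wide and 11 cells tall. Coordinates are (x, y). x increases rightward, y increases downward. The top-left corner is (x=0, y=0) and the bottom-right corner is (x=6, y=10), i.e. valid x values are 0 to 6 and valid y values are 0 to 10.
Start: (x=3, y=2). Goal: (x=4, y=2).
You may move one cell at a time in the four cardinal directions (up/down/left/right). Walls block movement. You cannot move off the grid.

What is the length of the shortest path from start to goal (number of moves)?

Answer: Shortest path length: 1

Derivation:
BFS from (x=3, y=2) until reaching (x=4, y=2):
  Distance 0: (x=3, y=2)
  Distance 1: (x=3, y=1), (x=2, y=2), (x=4, y=2)  <- goal reached here
One shortest path (1 moves): (x=3, y=2) -> (x=4, y=2)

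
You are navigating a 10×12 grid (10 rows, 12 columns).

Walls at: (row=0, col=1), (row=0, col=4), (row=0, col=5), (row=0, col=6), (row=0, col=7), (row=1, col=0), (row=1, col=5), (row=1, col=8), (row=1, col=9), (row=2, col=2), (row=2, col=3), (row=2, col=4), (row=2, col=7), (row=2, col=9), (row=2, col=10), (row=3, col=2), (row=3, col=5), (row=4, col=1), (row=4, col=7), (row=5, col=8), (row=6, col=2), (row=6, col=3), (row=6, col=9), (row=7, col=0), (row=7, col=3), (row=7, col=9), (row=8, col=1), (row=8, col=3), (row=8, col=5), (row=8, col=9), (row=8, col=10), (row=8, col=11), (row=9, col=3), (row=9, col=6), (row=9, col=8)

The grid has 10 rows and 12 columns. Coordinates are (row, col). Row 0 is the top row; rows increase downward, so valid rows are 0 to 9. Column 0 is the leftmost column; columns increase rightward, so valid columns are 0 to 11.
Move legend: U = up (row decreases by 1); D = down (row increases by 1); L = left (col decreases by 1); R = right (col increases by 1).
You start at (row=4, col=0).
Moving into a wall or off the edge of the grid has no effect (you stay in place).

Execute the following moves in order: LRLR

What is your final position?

Answer: Final position: (row=4, col=0)

Derivation:
Start: (row=4, col=0)
  L (left): blocked, stay at (row=4, col=0)
  R (right): blocked, stay at (row=4, col=0)
  L (left): blocked, stay at (row=4, col=0)
  R (right): blocked, stay at (row=4, col=0)
Final: (row=4, col=0)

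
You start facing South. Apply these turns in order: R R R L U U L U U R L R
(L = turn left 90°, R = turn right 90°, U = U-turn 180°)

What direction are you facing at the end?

Start: South
  R (right (90° clockwise)) -> West
  R (right (90° clockwise)) -> North
  R (right (90° clockwise)) -> East
  L (left (90° counter-clockwise)) -> North
  U (U-turn (180°)) -> South
  U (U-turn (180°)) -> North
  L (left (90° counter-clockwise)) -> West
  U (U-turn (180°)) -> East
  U (U-turn (180°)) -> West
  R (right (90° clockwise)) -> North
  L (left (90° counter-clockwise)) -> West
  R (right (90° clockwise)) -> North
Final: North

Answer: Final heading: North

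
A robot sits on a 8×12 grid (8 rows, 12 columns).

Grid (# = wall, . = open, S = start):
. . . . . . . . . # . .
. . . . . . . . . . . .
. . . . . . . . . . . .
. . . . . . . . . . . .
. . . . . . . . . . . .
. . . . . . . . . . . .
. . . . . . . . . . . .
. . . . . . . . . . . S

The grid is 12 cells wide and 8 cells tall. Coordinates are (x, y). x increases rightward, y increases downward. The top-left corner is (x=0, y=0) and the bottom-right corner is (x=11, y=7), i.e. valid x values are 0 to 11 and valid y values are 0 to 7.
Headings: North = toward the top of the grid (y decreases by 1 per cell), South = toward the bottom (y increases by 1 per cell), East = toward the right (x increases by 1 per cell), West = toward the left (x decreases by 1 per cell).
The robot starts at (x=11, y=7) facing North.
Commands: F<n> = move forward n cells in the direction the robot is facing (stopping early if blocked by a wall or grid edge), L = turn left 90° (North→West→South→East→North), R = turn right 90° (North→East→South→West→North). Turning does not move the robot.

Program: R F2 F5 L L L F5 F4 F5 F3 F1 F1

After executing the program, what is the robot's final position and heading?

Answer: Final position: (x=11, y=7), facing South

Derivation:
Start: (x=11, y=7), facing North
  R: turn right, now facing East
  F2: move forward 0/2 (blocked), now at (x=11, y=7)
  F5: move forward 0/5 (blocked), now at (x=11, y=7)
  L: turn left, now facing North
  L: turn left, now facing West
  L: turn left, now facing South
  F5: move forward 0/5 (blocked), now at (x=11, y=7)
  F4: move forward 0/4 (blocked), now at (x=11, y=7)
  F5: move forward 0/5 (blocked), now at (x=11, y=7)
  F3: move forward 0/3 (blocked), now at (x=11, y=7)
  F1: move forward 0/1 (blocked), now at (x=11, y=7)
  F1: move forward 0/1 (blocked), now at (x=11, y=7)
Final: (x=11, y=7), facing South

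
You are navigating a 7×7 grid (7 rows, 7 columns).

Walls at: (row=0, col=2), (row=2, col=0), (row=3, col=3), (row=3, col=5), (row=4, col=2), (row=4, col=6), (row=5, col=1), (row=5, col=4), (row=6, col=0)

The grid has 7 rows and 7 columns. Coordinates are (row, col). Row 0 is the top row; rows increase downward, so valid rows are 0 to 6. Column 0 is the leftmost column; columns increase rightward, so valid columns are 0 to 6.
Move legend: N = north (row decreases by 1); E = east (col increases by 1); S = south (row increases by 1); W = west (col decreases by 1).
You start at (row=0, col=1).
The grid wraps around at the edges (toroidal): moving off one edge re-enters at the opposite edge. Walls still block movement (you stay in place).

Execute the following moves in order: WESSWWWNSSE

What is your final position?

Start: (row=0, col=1)
  W (west): (row=0, col=1) -> (row=0, col=0)
  E (east): (row=0, col=0) -> (row=0, col=1)
  S (south): (row=0, col=1) -> (row=1, col=1)
  S (south): (row=1, col=1) -> (row=2, col=1)
  [×3]W (west): blocked, stay at (row=2, col=1)
  N (north): (row=2, col=1) -> (row=1, col=1)
  S (south): (row=1, col=1) -> (row=2, col=1)
  S (south): (row=2, col=1) -> (row=3, col=1)
  E (east): (row=3, col=1) -> (row=3, col=2)
Final: (row=3, col=2)

Answer: Final position: (row=3, col=2)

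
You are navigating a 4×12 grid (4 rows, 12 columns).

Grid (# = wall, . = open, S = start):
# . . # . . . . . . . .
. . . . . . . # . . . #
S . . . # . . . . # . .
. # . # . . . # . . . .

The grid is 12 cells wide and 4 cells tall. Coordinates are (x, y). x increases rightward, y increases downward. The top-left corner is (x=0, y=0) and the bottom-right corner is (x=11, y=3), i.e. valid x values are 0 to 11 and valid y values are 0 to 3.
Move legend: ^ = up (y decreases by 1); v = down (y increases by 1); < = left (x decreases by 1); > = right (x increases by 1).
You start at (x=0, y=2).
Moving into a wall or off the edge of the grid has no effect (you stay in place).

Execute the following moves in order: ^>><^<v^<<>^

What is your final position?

Start: (x=0, y=2)
  ^ (up): (x=0, y=2) -> (x=0, y=1)
  > (right): (x=0, y=1) -> (x=1, y=1)
  > (right): (x=1, y=1) -> (x=2, y=1)
  < (left): (x=2, y=1) -> (x=1, y=1)
  ^ (up): (x=1, y=1) -> (x=1, y=0)
  < (left): blocked, stay at (x=1, y=0)
  v (down): (x=1, y=0) -> (x=1, y=1)
  ^ (up): (x=1, y=1) -> (x=1, y=0)
  < (left): blocked, stay at (x=1, y=0)
  < (left): blocked, stay at (x=1, y=0)
  > (right): (x=1, y=0) -> (x=2, y=0)
  ^ (up): blocked, stay at (x=2, y=0)
Final: (x=2, y=0)

Answer: Final position: (x=2, y=0)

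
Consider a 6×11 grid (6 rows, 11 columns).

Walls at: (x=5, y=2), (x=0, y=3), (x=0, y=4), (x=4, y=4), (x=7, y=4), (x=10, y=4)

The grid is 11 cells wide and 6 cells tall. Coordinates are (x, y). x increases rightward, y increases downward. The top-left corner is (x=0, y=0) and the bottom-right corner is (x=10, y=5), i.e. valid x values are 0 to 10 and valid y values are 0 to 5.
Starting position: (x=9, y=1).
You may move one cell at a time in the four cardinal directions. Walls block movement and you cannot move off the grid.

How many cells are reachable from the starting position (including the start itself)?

BFS flood-fill from (x=9, y=1):
  Distance 0: (x=9, y=1)
  Distance 1: (x=9, y=0), (x=8, y=1), (x=10, y=1), (x=9, y=2)
  Distance 2: (x=8, y=0), (x=10, y=0), (x=7, y=1), (x=8, y=2), (x=10, y=2), (x=9, y=3)
  Distance 3: (x=7, y=0), (x=6, y=1), (x=7, y=2), (x=8, y=3), (x=10, y=3), (x=9, y=4)
  Distance 4: (x=6, y=0), (x=5, y=1), (x=6, y=2), (x=7, y=3), (x=8, y=4), (x=9, y=5)
  Distance 5: (x=5, y=0), (x=4, y=1), (x=6, y=3), (x=8, y=5), (x=10, y=5)
  Distance 6: (x=4, y=0), (x=3, y=1), (x=4, y=2), (x=5, y=3), (x=6, y=4), (x=7, y=5)
  Distance 7: (x=3, y=0), (x=2, y=1), (x=3, y=2), (x=4, y=3), (x=5, y=4), (x=6, y=5)
  Distance 8: (x=2, y=0), (x=1, y=1), (x=2, y=2), (x=3, y=3), (x=5, y=5)
  Distance 9: (x=1, y=0), (x=0, y=1), (x=1, y=2), (x=2, y=3), (x=3, y=4), (x=4, y=5)
  Distance 10: (x=0, y=0), (x=0, y=2), (x=1, y=3), (x=2, y=4), (x=3, y=5)
  Distance 11: (x=1, y=4), (x=2, y=5)
  Distance 12: (x=1, y=5)
  Distance 13: (x=0, y=5)
Total reachable: 60 (grid has 60 open cells total)

Answer: Reachable cells: 60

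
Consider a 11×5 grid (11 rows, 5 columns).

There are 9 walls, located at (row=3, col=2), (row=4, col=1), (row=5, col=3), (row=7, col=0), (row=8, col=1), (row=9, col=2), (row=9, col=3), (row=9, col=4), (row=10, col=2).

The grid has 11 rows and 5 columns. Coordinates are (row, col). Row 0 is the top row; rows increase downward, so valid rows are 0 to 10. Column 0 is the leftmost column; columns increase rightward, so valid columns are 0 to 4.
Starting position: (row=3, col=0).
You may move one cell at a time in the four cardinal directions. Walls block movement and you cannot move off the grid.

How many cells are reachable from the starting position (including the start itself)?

BFS flood-fill from (row=3, col=0):
  Distance 0: (row=3, col=0)
  Distance 1: (row=2, col=0), (row=3, col=1), (row=4, col=0)
  Distance 2: (row=1, col=0), (row=2, col=1), (row=5, col=0)
  Distance 3: (row=0, col=0), (row=1, col=1), (row=2, col=2), (row=5, col=1), (row=6, col=0)
  Distance 4: (row=0, col=1), (row=1, col=2), (row=2, col=3), (row=5, col=2), (row=6, col=1)
  Distance 5: (row=0, col=2), (row=1, col=3), (row=2, col=4), (row=3, col=3), (row=4, col=2), (row=6, col=2), (row=7, col=1)
  Distance 6: (row=0, col=3), (row=1, col=4), (row=3, col=4), (row=4, col=3), (row=6, col=3), (row=7, col=2)
  Distance 7: (row=0, col=4), (row=4, col=4), (row=6, col=4), (row=7, col=3), (row=8, col=2)
  Distance 8: (row=5, col=4), (row=7, col=4), (row=8, col=3)
  Distance 9: (row=8, col=4)
Total reachable: 39 (grid has 46 open cells total)

Answer: Reachable cells: 39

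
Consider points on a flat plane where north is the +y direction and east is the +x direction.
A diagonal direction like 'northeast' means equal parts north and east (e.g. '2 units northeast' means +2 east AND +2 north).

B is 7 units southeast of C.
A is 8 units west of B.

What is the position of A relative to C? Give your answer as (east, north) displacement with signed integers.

Place C at the origin (east=0, north=0).
  B is 7 units southeast of C: delta (east=+7, north=-7); B at (east=7, north=-7).
  A is 8 units west of B: delta (east=-8, north=+0); A at (east=-1, north=-7).
Therefore A relative to C: (east=-1, north=-7).

Answer: A is at (east=-1, north=-7) relative to C.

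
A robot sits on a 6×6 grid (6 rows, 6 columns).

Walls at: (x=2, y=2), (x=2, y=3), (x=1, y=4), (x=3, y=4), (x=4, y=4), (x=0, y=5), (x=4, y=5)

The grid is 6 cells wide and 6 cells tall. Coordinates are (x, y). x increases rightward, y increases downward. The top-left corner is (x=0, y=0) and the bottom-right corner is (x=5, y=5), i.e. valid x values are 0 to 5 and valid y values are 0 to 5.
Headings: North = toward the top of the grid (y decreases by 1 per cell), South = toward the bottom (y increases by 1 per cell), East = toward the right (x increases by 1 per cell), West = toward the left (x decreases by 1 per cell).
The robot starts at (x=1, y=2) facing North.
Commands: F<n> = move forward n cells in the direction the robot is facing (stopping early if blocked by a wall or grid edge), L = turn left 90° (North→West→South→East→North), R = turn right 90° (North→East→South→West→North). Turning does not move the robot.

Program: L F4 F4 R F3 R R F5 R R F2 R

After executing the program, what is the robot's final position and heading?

Answer: Final position: (x=0, y=2), facing East

Derivation:
Start: (x=1, y=2), facing North
  L: turn left, now facing West
  F4: move forward 1/4 (blocked), now at (x=0, y=2)
  F4: move forward 0/4 (blocked), now at (x=0, y=2)
  R: turn right, now facing North
  F3: move forward 2/3 (blocked), now at (x=0, y=0)
  R: turn right, now facing East
  R: turn right, now facing South
  F5: move forward 4/5 (blocked), now at (x=0, y=4)
  R: turn right, now facing West
  R: turn right, now facing North
  F2: move forward 2, now at (x=0, y=2)
  R: turn right, now facing East
Final: (x=0, y=2), facing East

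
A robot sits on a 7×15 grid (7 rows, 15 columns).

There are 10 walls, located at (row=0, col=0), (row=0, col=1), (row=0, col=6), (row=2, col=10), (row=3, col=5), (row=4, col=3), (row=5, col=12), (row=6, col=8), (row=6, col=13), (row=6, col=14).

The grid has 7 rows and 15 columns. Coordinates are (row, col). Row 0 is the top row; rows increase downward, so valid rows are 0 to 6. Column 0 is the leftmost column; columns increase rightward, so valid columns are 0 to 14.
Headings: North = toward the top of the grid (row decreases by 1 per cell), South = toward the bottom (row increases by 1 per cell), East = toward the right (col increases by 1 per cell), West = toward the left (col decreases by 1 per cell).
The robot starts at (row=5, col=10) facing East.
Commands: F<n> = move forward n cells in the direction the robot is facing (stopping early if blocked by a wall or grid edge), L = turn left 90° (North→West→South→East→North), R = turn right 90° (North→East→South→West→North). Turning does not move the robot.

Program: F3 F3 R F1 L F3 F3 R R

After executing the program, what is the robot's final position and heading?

Start: (row=5, col=10), facing East
  F3: move forward 1/3 (blocked), now at (row=5, col=11)
  F3: move forward 0/3 (blocked), now at (row=5, col=11)
  R: turn right, now facing South
  F1: move forward 1, now at (row=6, col=11)
  L: turn left, now facing East
  F3: move forward 1/3 (blocked), now at (row=6, col=12)
  F3: move forward 0/3 (blocked), now at (row=6, col=12)
  R: turn right, now facing South
  R: turn right, now facing West
Final: (row=6, col=12), facing West

Answer: Final position: (row=6, col=12), facing West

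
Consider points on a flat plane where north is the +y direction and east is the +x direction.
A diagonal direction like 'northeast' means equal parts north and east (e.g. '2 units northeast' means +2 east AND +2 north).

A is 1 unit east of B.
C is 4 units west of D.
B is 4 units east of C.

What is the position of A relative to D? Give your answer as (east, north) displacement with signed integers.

Place D at the origin (east=0, north=0).
  C is 4 units west of D: delta (east=-4, north=+0); C at (east=-4, north=0).
  B is 4 units east of C: delta (east=+4, north=+0); B at (east=0, north=0).
  A is 1 unit east of B: delta (east=+1, north=+0); A at (east=1, north=0).
Therefore A relative to D: (east=1, north=0).

Answer: A is at (east=1, north=0) relative to D.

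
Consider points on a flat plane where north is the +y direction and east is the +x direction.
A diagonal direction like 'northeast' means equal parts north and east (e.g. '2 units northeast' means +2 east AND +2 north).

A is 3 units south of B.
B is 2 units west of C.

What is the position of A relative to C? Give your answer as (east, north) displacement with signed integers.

Place C at the origin (east=0, north=0).
  B is 2 units west of C: delta (east=-2, north=+0); B at (east=-2, north=0).
  A is 3 units south of B: delta (east=+0, north=-3); A at (east=-2, north=-3).
Therefore A relative to C: (east=-2, north=-3).

Answer: A is at (east=-2, north=-3) relative to C.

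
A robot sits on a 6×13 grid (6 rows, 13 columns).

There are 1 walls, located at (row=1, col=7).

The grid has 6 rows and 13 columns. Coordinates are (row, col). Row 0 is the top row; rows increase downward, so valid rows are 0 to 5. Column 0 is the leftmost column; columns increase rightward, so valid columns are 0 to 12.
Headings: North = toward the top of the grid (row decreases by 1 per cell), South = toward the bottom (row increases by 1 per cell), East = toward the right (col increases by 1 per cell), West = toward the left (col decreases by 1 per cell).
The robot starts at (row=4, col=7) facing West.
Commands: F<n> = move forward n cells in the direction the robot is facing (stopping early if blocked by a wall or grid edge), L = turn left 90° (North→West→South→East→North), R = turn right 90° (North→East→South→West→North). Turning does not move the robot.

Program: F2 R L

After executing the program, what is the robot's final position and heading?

Answer: Final position: (row=4, col=5), facing West

Derivation:
Start: (row=4, col=7), facing West
  F2: move forward 2, now at (row=4, col=5)
  R: turn right, now facing North
  L: turn left, now facing West
Final: (row=4, col=5), facing West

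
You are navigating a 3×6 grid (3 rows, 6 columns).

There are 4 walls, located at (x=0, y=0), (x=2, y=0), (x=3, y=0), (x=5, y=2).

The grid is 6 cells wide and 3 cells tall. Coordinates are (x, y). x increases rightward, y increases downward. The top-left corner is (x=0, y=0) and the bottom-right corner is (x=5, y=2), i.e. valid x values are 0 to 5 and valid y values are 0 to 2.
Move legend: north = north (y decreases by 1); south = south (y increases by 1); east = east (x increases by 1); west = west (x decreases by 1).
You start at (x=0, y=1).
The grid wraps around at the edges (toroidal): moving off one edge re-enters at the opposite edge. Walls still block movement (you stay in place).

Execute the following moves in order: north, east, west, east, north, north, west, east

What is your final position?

Answer: Final position: (x=1, y=2)

Derivation:
Start: (x=0, y=1)
  north (north): blocked, stay at (x=0, y=1)
  east (east): (x=0, y=1) -> (x=1, y=1)
  west (west): (x=1, y=1) -> (x=0, y=1)
  east (east): (x=0, y=1) -> (x=1, y=1)
  north (north): (x=1, y=1) -> (x=1, y=0)
  north (north): (x=1, y=0) -> (x=1, y=2)
  west (west): (x=1, y=2) -> (x=0, y=2)
  east (east): (x=0, y=2) -> (x=1, y=2)
Final: (x=1, y=2)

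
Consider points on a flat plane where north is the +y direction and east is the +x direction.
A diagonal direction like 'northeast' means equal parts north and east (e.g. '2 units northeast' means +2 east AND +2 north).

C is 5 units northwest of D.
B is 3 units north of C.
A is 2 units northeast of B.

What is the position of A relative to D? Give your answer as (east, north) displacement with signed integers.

Place D at the origin (east=0, north=0).
  C is 5 units northwest of D: delta (east=-5, north=+5); C at (east=-5, north=5).
  B is 3 units north of C: delta (east=+0, north=+3); B at (east=-5, north=8).
  A is 2 units northeast of B: delta (east=+2, north=+2); A at (east=-3, north=10).
Therefore A relative to D: (east=-3, north=10).

Answer: A is at (east=-3, north=10) relative to D.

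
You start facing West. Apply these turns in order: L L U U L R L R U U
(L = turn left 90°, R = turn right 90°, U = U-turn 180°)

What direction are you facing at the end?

Start: West
  L (left (90° counter-clockwise)) -> South
  L (left (90° counter-clockwise)) -> East
  U (U-turn (180°)) -> West
  U (U-turn (180°)) -> East
  L (left (90° counter-clockwise)) -> North
  R (right (90° clockwise)) -> East
  L (left (90° counter-clockwise)) -> North
  R (right (90° clockwise)) -> East
  U (U-turn (180°)) -> West
  U (U-turn (180°)) -> East
Final: East

Answer: Final heading: East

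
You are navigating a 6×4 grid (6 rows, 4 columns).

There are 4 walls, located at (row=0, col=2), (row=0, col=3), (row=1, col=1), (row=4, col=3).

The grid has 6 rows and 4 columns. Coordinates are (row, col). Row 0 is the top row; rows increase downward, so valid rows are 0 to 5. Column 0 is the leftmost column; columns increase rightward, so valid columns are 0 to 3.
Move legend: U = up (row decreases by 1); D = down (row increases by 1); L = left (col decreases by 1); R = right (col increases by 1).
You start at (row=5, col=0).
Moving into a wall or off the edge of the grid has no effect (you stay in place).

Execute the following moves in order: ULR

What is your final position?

Answer: Final position: (row=4, col=1)

Derivation:
Start: (row=5, col=0)
  U (up): (row=5, col=0) -> (row=4, col=0)
  L (left): blocked, stay at (row=4, col=0)
  R (right): (row=4, col=0) -> (row=4, col=1)
Final: (row=4, col=1)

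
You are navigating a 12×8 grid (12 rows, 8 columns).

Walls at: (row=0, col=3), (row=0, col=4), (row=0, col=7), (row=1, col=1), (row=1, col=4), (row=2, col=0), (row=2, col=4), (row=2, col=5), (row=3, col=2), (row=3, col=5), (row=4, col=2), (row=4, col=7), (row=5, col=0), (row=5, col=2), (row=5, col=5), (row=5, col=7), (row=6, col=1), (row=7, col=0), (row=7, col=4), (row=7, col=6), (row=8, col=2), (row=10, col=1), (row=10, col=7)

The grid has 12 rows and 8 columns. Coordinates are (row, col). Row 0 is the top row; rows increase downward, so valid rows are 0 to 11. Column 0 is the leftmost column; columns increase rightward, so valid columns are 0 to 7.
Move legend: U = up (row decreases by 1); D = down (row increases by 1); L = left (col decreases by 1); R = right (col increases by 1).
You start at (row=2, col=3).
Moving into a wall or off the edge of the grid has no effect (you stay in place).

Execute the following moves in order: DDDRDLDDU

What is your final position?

Answer: Final position: (row=7, col=3)

Derivation:
Start: (row=2, col=3)
  D (down): (row=2, col=3) -> (row=3, col=3)
  D (down): (row=3, col=3) -> (row=4, col=3)
  D (down): (row=4, col=3) -> (row=5, col=3)
  R (right): (row=5, col=3) -> (row=5, col=4)
  D (down): (row=5, col=4) -> (row=6, col=4)
  L (left): (row=6, col=4) -> (row=6, col=3)
  D (down): (row=6, col=3) -> (row=7, col=3)
  D (down): (row=7, col=3) -> (row=8, col=3)
  U (up): (row=8, col=3) -> (row=7, col=3)
Final: (row=7, col=3)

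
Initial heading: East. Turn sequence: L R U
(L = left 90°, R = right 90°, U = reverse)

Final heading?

Answer: Final heading: West

Derivation:
Start: East
  L (left (90° counter-clockwise)) -> North
  R (right (90° clockwise)) -> East
  U (U-turn (180°)) -> West
Final: West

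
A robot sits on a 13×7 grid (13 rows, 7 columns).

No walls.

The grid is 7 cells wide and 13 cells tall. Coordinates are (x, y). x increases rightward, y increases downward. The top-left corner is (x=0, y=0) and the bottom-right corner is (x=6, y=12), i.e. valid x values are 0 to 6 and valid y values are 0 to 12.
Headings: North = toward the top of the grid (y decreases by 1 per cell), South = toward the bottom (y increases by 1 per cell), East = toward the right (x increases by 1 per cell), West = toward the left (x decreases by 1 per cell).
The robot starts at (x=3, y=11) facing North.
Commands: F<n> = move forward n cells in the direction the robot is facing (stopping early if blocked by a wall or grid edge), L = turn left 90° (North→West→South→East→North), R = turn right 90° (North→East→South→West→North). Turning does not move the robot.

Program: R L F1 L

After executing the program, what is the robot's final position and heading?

Start: (x=3, y=11), facing North
  R: turn right, now facing East
  L: turn left, now facing North
  F1: move forward 1, now at (x=3, y=10)
  L: turn left, now facing West
Final: (x=3, y=10), facing West

Answer: Final position: (x=3, y=10), facing West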